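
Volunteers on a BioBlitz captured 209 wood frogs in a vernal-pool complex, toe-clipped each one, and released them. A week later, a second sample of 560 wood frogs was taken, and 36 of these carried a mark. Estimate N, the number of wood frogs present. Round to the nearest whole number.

N = (209 × 560) / 36 = 117040 / 36 ≈ 3251.1 → 3251

N ≈ 3251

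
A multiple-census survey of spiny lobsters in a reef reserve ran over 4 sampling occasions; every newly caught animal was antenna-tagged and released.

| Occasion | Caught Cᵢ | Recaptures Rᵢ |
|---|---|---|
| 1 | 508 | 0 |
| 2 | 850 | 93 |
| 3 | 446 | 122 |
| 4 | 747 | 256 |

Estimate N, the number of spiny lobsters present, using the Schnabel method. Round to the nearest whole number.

N ≈ 4635

Marked at large before each occasion: Mᵢ = Σⱼ<ᵢ (Cⱼ − Rⱼ) → M1=0, M2=508, M3=1265, M4=1589
Σ MᵢCᵢ = 0·508 + 508·850 + 1265·446 + 1589·747 = 0 + 431800 + 564190 + 1186983 = 2182973
Σ Rᵢ = 0 + 93 + 122 + 256 = 471
N̂ = 2182973 / 471 ≈ 4634.8 → 4635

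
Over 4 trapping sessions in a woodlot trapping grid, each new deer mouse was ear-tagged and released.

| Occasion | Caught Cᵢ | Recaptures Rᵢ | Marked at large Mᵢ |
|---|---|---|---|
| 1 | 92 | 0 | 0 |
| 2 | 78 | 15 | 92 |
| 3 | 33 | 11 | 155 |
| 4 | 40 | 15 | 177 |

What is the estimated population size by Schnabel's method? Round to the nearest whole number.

N ≈ 472

Σ MᵢCᵢ = 0·92 + 92·78 + 155·33 + 177·40 = 0 + 7176 + 5115 + 7080 = 19371
Σ Rᵢ = 0 + 15 + 11 + 15 = 41
N̂ = 19371 / 41 ≈ 472.46 → 472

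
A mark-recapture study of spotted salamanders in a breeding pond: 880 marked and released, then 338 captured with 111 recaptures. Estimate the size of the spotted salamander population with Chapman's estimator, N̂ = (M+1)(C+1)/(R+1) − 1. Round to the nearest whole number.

N ≈ 2666

N̂ = (880+1)(338+1)/(111+1) − 1 = 881·339/112 − 1
= 298659/112 − 1 ≈ 2666.6 − 1 ≈ 2665.6 → 2666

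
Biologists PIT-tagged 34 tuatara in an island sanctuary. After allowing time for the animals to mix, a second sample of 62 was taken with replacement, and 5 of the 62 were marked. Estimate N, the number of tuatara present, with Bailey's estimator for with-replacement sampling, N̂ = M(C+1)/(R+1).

N̂ = 34·(62+1)/(5+1) = 34·63/6 = 2142/6 = 357

N = 357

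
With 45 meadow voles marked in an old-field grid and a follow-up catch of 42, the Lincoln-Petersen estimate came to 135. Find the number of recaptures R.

From N = M·C/R: R = M·C / N = 45·42 / 135 = 1890 / 135 = 14.

R = 14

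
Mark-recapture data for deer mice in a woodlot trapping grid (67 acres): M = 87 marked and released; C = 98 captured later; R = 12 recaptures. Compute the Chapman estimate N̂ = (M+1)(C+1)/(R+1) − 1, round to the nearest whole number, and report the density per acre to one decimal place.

density ≈ 10.0 deer mice per acre

N̂ = 88·99/13 − 1 = 8712/13 − 1 ≈ 669.2 → 669
Density = N̂ / area = 669 / 67 ≈ 9.99 → 10.0 per acre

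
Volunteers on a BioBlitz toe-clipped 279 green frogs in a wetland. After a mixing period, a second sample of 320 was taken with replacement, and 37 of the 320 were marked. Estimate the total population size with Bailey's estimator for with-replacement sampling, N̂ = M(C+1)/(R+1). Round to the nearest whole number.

N ≈ 2357

N̂ = 279·(320+1)/(37+1) = 279·321/38 = 89559/38 ≈ 2356.8 → 2357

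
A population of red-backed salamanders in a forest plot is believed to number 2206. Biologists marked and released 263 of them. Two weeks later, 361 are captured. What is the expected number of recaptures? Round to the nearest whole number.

The marked fraction of the population is 263/2206, so in a sample of 361 expect C·(M/N) marked.
E[R] = 263 × 361 / 2206 = 94943 / 2206 ≈ 43.0 → 43

expected recaptures ≈ 43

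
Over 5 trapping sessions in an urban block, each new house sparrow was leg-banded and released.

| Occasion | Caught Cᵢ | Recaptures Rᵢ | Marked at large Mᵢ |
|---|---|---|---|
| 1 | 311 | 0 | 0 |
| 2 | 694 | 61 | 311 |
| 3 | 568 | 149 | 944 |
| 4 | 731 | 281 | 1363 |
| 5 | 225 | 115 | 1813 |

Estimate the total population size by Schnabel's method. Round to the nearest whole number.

Σ MᵢCᵢ = 0·311 + 311·694 + 944·568 + 1363·731 + 1813·225 = 0 + 215834 + 536192 + 996353 + 407925 = 2156304
Σ Rᵢ = 0 + 61 + 149 + 281 + 115 = 606
N̂ = 2156304 / 606 ≈ 3558.3 → 3558

N ≈ 3558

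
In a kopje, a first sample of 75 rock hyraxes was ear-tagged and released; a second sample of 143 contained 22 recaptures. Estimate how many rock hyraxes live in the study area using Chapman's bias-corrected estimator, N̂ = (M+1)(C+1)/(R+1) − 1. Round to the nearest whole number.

N ≈ 475

N̂ = (75+1)(143+1)/(22+1) − 1 = 76·144/23 − 1
= 10944/23 − 1 ≈ 475.8 − 1 ≈ 474.8 → 475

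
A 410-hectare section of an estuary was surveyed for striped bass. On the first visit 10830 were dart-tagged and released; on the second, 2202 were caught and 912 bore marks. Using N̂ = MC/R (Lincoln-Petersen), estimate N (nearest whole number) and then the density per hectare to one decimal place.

N̂ = 10830·2202/912 = 23847660/912 ≈ 26148.8 → 26149
Density = N̂ / area = 26149 / 410 ≈ 63.78 → 63.8 per hectare

density ≈ 63.8 striped bass per hectare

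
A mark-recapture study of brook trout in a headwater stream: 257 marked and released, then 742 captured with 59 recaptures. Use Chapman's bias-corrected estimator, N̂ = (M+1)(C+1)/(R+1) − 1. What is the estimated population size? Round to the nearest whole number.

N̂ = (257+1)(742+1)/(59+1) − 1 = 258·743/60 − 1
= 191694/60 − 1 ≈ 3194.9 − 1 ≈ 3193.9 → 3194

N ≈ 3194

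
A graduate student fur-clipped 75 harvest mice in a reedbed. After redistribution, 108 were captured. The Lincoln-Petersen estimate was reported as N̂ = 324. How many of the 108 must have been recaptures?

From N = M·C/R: R = M·C / N = 75·108 / 324 = 8100 / 324 = 25.

R = 25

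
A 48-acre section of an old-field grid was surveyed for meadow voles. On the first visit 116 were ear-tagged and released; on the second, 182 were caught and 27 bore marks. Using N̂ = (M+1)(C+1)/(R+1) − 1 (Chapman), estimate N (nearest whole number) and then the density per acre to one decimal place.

N̂ = 117·183/28 − 1 = 21411/28 − 1 ≈ 763.7 → 764
Density = N̂ / area = 764 / 48 ≈ 15.92 → 15.9 per acre

density ≈ 15.9 meadow voles per acre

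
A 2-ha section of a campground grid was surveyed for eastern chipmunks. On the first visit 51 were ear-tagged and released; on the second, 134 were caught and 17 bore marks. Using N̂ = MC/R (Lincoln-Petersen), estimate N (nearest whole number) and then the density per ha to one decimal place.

density ≈ 201.0 eastern chipmunks per ha

N̂ = 51·134/17 = 6834/17 = 402
Density = N̂ / area = 402 / 2 = 201.0 per ha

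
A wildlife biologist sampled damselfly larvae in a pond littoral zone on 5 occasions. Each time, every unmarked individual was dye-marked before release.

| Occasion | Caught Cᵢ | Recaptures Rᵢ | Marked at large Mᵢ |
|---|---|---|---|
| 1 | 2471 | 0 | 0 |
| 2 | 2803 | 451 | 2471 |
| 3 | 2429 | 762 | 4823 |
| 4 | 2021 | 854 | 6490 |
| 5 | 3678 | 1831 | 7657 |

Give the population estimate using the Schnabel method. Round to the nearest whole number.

Σ MᵢCᵢ = 0·2471 + 2471·2803 + 4823·2429 + 6490·2021 + 7657·3678 = 0 + 6926213 + 11715067 + 13116290 + 28162446 = 59920016
Σ Rᵢ = 0 + 451 + 762 + 854 + 1831 = 3898
N̂ = 59920016 / 3898 ≈ 15372.0 → 15372

N ≈ 15,372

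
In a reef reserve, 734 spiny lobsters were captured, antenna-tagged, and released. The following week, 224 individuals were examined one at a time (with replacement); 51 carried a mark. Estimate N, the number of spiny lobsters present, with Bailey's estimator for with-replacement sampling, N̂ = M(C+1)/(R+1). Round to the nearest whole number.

N ≈ 3176

N̂ = 734·(224+1)/(51+1) = 734·225/52 = 165150/52 ≈ 3176.0 → 3176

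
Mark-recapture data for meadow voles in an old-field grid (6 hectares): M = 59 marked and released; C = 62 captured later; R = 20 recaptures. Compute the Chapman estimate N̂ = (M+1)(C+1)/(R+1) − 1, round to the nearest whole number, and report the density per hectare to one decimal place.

N̂ = 60·63/21 − 1 = 3780/21 − 1 = 179
Density = N̂ / area = 179 / 6 ≈ 29.83 → 29.8 per hectare

density ≈ 29.8 meadow voles per hectare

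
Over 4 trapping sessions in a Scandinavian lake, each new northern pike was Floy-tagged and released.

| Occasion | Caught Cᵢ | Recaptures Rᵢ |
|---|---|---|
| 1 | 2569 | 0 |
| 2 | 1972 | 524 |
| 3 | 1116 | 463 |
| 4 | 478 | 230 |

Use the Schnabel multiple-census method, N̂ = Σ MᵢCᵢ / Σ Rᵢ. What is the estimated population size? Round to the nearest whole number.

Marked at large before each occasion: Mᵢ = Σⱼ<ᵢ (Cⱼ − Rⱼ) → M1=0, M2=2569, M3=4017, M4=4670
Σ MᵢCᵢ = 0·2569 + 2569·1972 + 4017·1116 + 4670·478 = 0 + 5066068 + 4482972 + 2232260 = 11781300
Σ Rᵢ = 0 + 524 + 463 + 230 = 1217
N̂ = 11781300 / 1217 ≈ 9680.6 → 9681

N ≈ 9681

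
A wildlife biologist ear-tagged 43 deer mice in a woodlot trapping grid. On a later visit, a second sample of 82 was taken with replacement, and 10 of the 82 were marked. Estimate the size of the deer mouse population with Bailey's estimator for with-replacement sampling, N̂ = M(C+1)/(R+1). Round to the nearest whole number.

N̂ = 43·(82+1)/(10+1) = 43·83/11 = 3569/11 ≈ 324.45 → 324

N ≈ 324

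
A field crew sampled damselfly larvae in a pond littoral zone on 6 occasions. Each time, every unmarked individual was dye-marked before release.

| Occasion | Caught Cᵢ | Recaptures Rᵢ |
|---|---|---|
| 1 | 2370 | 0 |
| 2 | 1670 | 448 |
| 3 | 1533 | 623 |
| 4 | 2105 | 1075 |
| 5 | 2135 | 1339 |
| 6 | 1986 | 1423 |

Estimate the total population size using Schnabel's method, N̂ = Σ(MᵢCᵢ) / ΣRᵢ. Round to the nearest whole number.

Marked at large before each occasion: Mᵢ = Σⱼ<ᵢ (Cⱼ − Rⱼ) → M1=0, M2=2370, M3=3592, M4=4502, M5=5532, M6=6328
Σ MᵢCᵢ = 0·2370 + 2370·1670 + 3592·1533 + 4502·2105 + 5532·2135 + 6328·1986 = 0 + 3957900 + 5506536 + 9476710 + 11810820 + 12567408 = 43319374
Σ Rᵢ = 0 + 448 + 623 + 1075 + 1339 + 1423 = 4908
N̂ = 43319374 / 4908 ≈ 8826.3 → 8826

N ≈ 8826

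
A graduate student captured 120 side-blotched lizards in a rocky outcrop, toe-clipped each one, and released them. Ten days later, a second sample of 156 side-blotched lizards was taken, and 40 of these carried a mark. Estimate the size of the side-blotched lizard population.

N = (120 × 156) / 40 = 18720 / 40 = 468

N = 468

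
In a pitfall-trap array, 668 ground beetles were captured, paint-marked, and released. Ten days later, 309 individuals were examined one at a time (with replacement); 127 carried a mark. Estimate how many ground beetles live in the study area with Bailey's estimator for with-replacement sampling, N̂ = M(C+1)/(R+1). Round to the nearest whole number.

N ≈ 1618

N̂ = 668·(309+1)/(127+1) = 668·310/128 = 207080/128 ≈ 1617.8 → 1618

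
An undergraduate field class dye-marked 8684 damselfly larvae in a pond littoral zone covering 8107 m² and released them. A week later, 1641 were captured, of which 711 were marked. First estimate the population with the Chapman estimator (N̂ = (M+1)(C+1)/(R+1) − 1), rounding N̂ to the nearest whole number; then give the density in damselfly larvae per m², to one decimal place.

N̂ = 8685·1642/712 − 1 = 14260770/712 − 1 ≈ 20028.2 → 20028
Density = N̂ / area = 20028 / 8107 ≈ 2.47 → 2.5 per m²

density ≈ 2.5 damselfly larvae per m²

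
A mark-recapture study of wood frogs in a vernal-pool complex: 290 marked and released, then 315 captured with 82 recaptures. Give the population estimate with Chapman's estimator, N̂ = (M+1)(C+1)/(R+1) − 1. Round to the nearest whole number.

N̂ = (290+1)(315+1)/(82+1) − 1 = 291·316/83 − 1
= 91956/83 − 1 ≈ 1107.9 − 1 ≈ 1106.9 → 1107

N ≈ 1107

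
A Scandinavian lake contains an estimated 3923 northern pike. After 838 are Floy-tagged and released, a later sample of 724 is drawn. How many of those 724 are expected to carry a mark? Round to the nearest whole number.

expected recaptures ≈ 155

Expected recaptures E[R] = M·C / N.
E[R] = 838 × 724 / 3923 = 606712 / 3923 ≈ 154.7 → 155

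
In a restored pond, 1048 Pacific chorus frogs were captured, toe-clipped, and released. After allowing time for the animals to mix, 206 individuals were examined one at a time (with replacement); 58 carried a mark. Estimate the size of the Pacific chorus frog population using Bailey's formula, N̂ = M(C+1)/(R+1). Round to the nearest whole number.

N̂ = 1048·(206+1)/(58+1) = 1048·207/59 = 216936/59 ≈ 3676.9 → 3677

N ≈ 3677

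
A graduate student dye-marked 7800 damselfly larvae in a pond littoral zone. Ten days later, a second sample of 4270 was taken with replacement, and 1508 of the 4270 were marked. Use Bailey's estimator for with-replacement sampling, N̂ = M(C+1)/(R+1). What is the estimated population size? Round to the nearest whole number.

N̂ = 7800·(4270+1)/(1508+1) = 7800·4271/1509 = 33313800/1509 ≈ 22076.7 → 22077

N ≈ 22,077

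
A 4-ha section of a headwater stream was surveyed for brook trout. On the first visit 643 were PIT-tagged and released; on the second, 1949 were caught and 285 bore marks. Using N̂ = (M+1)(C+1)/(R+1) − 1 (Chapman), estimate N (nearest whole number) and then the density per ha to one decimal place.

density ≈ 1097.5 brook trout per ha

N̂ = 644·1950/286 − 1 = 1255800/286 − 1 ≈ 4389.9 → 4390
Density = N̂ / area = 4390 / 4 ≈ 1097.50 → 1097.5 per ha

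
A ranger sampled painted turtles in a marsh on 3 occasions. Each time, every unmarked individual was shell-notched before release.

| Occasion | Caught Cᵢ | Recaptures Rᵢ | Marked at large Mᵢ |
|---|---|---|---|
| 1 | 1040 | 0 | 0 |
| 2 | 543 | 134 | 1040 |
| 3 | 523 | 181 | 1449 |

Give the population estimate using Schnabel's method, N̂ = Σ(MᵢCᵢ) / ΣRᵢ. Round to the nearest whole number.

Σ MᵢCᵢ = 0·1040 + 1040·543 + 1449·523 = 0 + 564720 + 757827 = 1322547
Σ Rᵢ = 0 + 134 + 181 = 315
N̂ = 1322547 / 315 ≈ 4198.6 → 4199

N ≈ 4199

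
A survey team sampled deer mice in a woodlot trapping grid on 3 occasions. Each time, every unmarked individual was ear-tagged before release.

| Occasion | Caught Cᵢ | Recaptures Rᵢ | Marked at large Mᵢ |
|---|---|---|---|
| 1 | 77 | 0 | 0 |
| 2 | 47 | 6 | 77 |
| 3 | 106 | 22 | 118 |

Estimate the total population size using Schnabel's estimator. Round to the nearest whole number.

N ≈ 576

Σ MᵢCᵢ = 0·77 + 77·47 + 118·106 = 0 + 3619 + 12508 = 16127
Σ Rᵢ = 0 + 6 + 22 = 28
N̂ = 16127 / 28 ≈ 576.0 → 576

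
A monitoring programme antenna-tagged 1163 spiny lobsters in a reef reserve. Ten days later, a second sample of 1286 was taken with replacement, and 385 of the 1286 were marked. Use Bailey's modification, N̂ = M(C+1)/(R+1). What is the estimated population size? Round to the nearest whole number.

N̂ = 1163·(1286+1)/(385+1) = 1163·1287/386 = 1496781/386 ≈ 3877.7 → 3878

N ≈ 3878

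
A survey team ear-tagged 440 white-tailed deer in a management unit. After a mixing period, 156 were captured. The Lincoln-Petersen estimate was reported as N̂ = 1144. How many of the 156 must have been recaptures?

R = 60

From N = M·C/R: R = M·C / N = 440·156 / 1144 = 68640 / 1144 = 60.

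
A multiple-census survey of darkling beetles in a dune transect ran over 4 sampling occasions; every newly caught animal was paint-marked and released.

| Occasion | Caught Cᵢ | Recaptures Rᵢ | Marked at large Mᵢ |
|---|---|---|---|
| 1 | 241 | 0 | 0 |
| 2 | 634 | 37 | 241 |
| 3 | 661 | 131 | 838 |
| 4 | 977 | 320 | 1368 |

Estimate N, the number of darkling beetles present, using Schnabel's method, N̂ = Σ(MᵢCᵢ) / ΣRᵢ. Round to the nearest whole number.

Σ MᵢCᵢ = 0·241 + 241·634 + 838·661 + 1368·977 = 0 + 152794 + 553918 + 1336536 = 2043248
Σ Rᵢ = 0 + 37 + 131 + 320 = 488
N̂ = 2043248 / 488 ≈ 4187.0 → 4187

N ≈ 4187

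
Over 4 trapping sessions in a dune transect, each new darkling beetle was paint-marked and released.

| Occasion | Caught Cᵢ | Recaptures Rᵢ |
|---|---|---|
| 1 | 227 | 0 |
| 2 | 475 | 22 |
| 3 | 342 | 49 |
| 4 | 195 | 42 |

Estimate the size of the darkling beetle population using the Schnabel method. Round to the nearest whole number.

N ≈ 4691

Marked at large before each occasion: Mᵢ = Σⱼ<ᵢ (Cⱼ − Rⱼ) → M1=0, M2=227, M3=680, M4=973
Σ MᵢCᵢ = 0·227 + 227·475 + 680·342 + 973·195 = 0 + 107825 + 232560 + 189735 = 530120
Σ Rᵢ = 0 + 22 + 49 + 42 = 113
N̂ = 530120 / 113 ≈ 4691.3 → 4691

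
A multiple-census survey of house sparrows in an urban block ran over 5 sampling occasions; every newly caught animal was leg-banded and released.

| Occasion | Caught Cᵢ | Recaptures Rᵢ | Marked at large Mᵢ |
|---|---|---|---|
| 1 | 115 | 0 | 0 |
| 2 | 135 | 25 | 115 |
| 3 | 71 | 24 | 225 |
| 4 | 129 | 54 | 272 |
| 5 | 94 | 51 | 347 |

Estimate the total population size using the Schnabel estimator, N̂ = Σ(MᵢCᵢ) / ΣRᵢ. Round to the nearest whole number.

Σ MᵢCᵢ = 0·115 + 115·135 + 225·71 + 272·129 + 347·94 = 0 + 15525 + 15975 + 35088 + 32618 = 99206
Σ Rᵢ = 0 + 25 + 24 + 54 + 51 = 154
N̂ = 99206 / 154 ≈ 644.2 → 644

N ≈ 644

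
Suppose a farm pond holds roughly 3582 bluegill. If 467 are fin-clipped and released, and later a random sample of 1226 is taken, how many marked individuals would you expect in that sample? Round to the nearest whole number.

expected recaptures ≈ 160

The marked fraction of the population is 467/3582, so in a sample of 1226 expect C·(M/N) marked.
E[R] = 467 × 1226 / 3582 = 572542 / 3582 ≈ 159.8 → 160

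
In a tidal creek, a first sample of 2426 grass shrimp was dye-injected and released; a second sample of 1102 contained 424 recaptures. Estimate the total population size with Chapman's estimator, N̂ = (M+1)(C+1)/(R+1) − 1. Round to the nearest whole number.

N ≈ 6298

N̂ = (2426+1)(1102+1)/(424+1) − 1 = 2427·1103/425 − 1
= 2676981/425 − 1 ≈ 6298.8 − 1 ≈ 6297.8 → 6298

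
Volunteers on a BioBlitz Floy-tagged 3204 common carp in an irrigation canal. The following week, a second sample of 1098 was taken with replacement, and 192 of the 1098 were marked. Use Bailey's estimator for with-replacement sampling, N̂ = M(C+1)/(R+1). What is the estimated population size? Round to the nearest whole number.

N̂ = 3204·(1098+1)/(192+1) = 3204·1099/193 = 3521196/193 ≈ 18244.5 → 18245

N ≈ 18,245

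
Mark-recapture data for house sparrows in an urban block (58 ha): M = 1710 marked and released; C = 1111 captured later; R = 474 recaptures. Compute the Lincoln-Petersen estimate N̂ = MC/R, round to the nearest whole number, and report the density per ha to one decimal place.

N̂ = 1710·1111/474 = 1899810/474 ≈ 4008.0 → 4008
Density = N̂ / area = 4008 / 58 ≈ 69.10 → 69.1 per ha

density ≈ 69.1 house sparrows per ha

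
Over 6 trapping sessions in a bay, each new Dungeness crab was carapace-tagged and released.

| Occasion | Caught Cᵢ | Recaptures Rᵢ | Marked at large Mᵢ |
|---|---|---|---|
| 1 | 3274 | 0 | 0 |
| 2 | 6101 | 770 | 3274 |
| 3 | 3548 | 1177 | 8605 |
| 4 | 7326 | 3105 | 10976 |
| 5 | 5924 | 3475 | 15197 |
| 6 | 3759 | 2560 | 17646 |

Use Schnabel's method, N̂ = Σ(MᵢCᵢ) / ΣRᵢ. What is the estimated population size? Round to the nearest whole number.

Σ MᵢCᵢ = 0·3274 + 3274·6101 + 8605·3548 + 10976·7326 + 15197·5924 + 17646·3759 = 0 + 19974674 + 30530540 + 80410176 + 90027028 + 66331314 = 287273732
Σ Rᵢ = 0 + 770 + 1177 + 3105 + 3475 + 2560 = 11087
N̂ = 287273732 / 11087 ≈ 25910.9 → 25911

N ≈ 25,911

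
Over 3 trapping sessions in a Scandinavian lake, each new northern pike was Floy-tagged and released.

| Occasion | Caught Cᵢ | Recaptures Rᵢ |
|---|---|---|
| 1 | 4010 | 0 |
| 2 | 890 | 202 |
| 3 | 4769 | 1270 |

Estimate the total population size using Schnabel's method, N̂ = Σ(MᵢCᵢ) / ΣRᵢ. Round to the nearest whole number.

Marked at large before each occasion: Mᵢ = Σⱼ<ᵢ (Cⱼ − Rⱼ) → M1=0, M2=4010, M3=4698
Σ MᵢCᵢ = 0·4010 + 4010·890 + 4698·4769 = 0 + 3568900 + 22404762 = 25973662
Σ Rᵢ = 0 + 202 + 1270 = 1472
N̂ = 25973662 / 1472 ≈ 17645.2 → 17645

N ≈ 17,645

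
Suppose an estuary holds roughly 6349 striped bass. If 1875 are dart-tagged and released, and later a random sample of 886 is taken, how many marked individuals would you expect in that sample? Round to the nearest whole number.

expected recaptures ≈ 262

Expected recaptures E[R] = M·C / N.
E[R] = 1875 × 886 / 6349 = 1661250 / 6349 ≈ 261.7 → 262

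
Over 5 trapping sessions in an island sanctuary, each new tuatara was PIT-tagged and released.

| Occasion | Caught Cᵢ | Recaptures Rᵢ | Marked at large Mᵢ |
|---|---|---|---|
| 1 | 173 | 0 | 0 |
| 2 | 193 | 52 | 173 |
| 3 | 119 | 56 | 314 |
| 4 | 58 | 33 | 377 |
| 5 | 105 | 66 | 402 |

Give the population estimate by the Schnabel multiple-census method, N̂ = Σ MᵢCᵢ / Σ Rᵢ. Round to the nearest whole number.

Σ MᵢCᵢ = 0·173 + 173·193 + 314·119 + 377·58 + 402·105 = 0 + 33389 + 37366 + 21866 + 42210 = 134831
Σ Rᵢ = 0 + 52 + 56 + 33 + 66 = 207
N̂ = 134831 / 207 ≈ 651.4 → 651

N ≈ 651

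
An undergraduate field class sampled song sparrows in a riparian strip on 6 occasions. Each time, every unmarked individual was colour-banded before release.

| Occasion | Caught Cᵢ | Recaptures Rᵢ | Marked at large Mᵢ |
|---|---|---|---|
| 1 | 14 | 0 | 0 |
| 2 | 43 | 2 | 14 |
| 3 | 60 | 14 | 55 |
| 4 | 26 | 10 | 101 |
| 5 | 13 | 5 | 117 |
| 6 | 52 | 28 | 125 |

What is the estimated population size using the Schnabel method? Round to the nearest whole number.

Σ MᵢCᵢ = 0·14 + 14·43 + 55·60 + 101·26 + 117·13 + 125·52 = 0 + 602 + 3300 + 2626 + 1521 + 6500 = 14549
Σ Rᵢ = 0 + 2 + 14 + 10 + 5 + 28 = 59
N̂ = 14549 / 59 ≈ 246.6 → 247

N ≈ 247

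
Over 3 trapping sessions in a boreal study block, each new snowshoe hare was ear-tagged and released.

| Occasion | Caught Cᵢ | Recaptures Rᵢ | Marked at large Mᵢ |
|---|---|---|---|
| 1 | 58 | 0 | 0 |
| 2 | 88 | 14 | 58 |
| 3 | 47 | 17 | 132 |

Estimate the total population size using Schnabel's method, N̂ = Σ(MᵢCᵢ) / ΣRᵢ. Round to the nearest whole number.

Σ MᵢCᵢ = 0·58 + 58·88 + 132·47 = 0 + 5104 + 6204 = 11308
Σ Rᵢ = 0 + 14 + 17 = 31
N̂ = 11308 / 31 ≈ 364.8 → 365

N ≈ 365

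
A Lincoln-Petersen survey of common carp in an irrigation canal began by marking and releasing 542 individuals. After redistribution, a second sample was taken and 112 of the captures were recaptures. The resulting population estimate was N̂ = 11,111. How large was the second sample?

From N = M·C/R: C = N·R / M = 11111·112 / 542 = 1244432 / 542 = 2296.

C = 2296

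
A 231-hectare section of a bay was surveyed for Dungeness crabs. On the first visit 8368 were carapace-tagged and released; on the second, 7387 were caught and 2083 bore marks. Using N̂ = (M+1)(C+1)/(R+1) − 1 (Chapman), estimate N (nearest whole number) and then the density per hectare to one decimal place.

N̂ = 8369·7388/2084 − 1 = 61830172/2084 − 1 ≈ 29668.0 → 29668
Density = N̂ / area = 29668 / 231 ≈ 128.43 → 128.4 per hectare

density ≈ 128.4 Dungeness crabs per hectare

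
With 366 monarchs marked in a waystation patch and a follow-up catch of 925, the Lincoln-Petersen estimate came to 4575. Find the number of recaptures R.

From N = M·C/R: R = M·C / N = 366·925 / 4575 = 338550 / 4575 = 74.

R = 74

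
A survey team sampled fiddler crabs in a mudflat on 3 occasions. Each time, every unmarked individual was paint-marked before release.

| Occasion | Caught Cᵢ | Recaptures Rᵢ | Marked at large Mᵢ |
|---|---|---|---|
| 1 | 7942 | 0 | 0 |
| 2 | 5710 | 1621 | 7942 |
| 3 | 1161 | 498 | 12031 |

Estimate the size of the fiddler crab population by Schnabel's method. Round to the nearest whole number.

N ≈ 27,993

Σ MᵢCᵢ = 0·7942 + 7942·5710 + 12031·1161 = 0 + 45348820 + 13967991 = 59316811
Σ Rᵢ = 0 + 1621 + 498 = 2119
N̂ = 59316811 / 2119 ≈ 27992.8 → 27993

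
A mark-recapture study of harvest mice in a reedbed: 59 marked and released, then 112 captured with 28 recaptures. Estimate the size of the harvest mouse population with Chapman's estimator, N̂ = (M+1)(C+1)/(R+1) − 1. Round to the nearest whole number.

N ≈ 233

N̂ = (59+1)(112+1)/(28+1) − 1 = 60·113/29 − 1
= 6780/29 − 1 ≈ 233.8 − 1 ≈ 232.8 → 233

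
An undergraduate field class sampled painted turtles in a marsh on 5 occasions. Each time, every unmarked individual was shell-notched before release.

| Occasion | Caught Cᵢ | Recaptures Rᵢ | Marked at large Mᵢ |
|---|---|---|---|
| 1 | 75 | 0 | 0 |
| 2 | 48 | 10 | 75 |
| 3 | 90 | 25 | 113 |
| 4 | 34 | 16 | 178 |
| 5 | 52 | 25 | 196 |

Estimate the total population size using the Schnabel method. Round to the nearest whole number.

Σ MᵢCᵢ = 0·75 + 75·48 + 113·90 + 178·34 + 196·52 = 0 + 3600 + 10170 + 6052 + 10192 = 30014
Σ Rᵢ = 0 + 10 + 25 + 16 + 25 = 76
N̂ = 30014 / 76 ≈ 394.9 → 395

N ≈ 395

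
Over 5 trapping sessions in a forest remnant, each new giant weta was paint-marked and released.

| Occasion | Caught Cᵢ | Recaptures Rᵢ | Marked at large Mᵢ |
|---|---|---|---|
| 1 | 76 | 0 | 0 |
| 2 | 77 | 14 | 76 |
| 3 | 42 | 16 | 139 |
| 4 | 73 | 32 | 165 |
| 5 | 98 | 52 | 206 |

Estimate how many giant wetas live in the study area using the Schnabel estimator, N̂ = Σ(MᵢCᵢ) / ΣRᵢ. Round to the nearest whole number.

Σ MᵢCᵢ = 0·76 + 76·77 + 139·42 + 165·73 + 206·98 = 0 + 5852 + 5838 + 12045 + 20188 = 43923
Σ Rᵢ = 0 + 14 + 16 + 32 + 52 = 114
N̂ = 43923 / 114 ≈ 385.3 → 385

N ≈ 385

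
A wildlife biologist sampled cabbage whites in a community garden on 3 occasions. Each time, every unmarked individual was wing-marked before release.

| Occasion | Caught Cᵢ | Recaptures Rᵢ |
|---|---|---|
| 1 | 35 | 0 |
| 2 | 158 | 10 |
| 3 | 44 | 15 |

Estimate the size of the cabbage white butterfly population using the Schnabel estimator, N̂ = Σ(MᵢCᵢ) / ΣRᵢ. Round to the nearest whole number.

Marked at large before each occasion: Mᵢ = Σⱼ<ᵢ (Cⱼ − Rⱼ) → M1=0, M2=35, M3=183
Σ MᵢCᵢ = 0·35 + 35·158 + 183·44 = 0 + 5530 + 8052 = 13582
Σ Rᵢ = 0 + 10 + 15 = 25
N̂ = 13582 / 25 ≈ 543.3 → 543

N ≈ 543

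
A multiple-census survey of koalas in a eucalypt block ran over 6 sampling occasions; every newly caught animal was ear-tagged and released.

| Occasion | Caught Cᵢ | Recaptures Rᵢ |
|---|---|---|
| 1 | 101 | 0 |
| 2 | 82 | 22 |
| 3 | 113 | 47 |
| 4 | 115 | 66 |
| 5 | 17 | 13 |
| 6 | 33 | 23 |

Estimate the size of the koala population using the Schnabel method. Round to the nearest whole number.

Marked at large before each occasion: Mᵢ = Σⱼ<ᵢ (Cⱼ − Rⱼ) → M1=0, M2=101, M3=161, M4=227, M5=276, M6=280
Σ MᵢCᵢ = 0·101 + 101·82 + 161·113 + 227·115 + 276·17 + 280·33 = 0 + 8282 + 18193 + 26105 + 4692 + 9240 = 66512
Σ Rᵢ = 0 + 22 + 47 + 66 + 13 + 23 = 171
N̂ = 66512 / 171 ≈ 389.0 → 389

N ≈ 389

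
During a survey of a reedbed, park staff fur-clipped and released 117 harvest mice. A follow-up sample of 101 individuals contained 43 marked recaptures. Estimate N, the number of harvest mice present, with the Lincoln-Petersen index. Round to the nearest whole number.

N = (117 × 101) / 43 = 11817 / 43 ≈ 274.8 → 275

N ≈ 275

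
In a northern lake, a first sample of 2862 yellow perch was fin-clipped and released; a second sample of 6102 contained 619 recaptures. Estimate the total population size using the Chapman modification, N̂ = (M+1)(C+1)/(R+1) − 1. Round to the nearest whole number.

N̂ = (2862+1)(6102+1)/(619+1) − 1 = 2863·6103/620 − 1
= 17472889/620 − 1 ≈ 28182.1 − 1 ≈ 28181.1 → 28181

N ≈ 28,181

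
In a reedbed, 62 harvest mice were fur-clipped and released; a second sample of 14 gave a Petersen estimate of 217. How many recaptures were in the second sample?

R = 4

From N = M·C/R: R = M·C / N = 62·14 / 217 = 868 / 217 = 4.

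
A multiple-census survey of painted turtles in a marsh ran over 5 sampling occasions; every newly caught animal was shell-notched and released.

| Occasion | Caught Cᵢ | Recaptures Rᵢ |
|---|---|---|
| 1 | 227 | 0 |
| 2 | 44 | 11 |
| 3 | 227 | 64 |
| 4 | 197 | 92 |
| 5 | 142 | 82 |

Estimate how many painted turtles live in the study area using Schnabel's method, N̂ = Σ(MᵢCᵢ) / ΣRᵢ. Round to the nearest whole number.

N ≈ 913

Marked at large before each occasion: Mᵢ = Σⱼ<ᵢ (Cⱼ − Rⱼ) → M1=0, M2=227, M3=260, M4=423, M5=528
Σ MᵢCᵢ = 0·227 + 227·44 + 260·227 + 423·197 + 528·142 = 0 + 9988 + 59020 + 83331 + 74976 = 227315
Σ Rᵢ = 0 + 11 + 64 + 92 + 82 = 249
N̂ = 227315 / 249 ≈ 912.9 → 913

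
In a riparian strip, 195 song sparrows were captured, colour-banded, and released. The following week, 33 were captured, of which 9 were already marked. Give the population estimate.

N = 715

N = (195 × 33) / 9 = 6435 / 9 = 715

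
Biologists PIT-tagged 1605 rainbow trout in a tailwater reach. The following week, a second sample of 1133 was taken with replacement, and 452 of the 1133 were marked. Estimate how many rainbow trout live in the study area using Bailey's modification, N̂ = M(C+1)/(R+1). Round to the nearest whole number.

N̂ = 1605·(1133+1)/(452+1) = 1605·1134/453 = 1820070/453 ≈ 4017.8 → 4018

N ≈ 4018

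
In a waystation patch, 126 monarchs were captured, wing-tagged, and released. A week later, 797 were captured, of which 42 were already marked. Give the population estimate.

If marked individuals mix randomly, R/C ≈ M/N, giving N ≈ M·C/R.
N = (126 × 797) / 42 = 100422 / 42 = 2391

N = 2391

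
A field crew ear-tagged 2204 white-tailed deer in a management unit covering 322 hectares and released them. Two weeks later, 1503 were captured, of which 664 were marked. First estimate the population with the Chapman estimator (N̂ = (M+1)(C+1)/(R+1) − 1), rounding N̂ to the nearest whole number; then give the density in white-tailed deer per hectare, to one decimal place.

N̂ = 2205·1504/665 − 1 = 3316320/665 − 1 ≈ 4985.9 → 4986
Density = N̂ / area = 4986 / 322 ≈ 15.48 → 15.5 per hectare

density ≈ 15.5 white-tailed deer per hectare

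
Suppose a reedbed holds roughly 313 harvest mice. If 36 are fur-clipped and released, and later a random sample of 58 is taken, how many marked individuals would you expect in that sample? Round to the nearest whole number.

The marked fraction of the population is 36/313, so in a sample of 58 expect C·(M/N) marked.
E[R] = 36 × 58 / 313 = 2088 / 313 ≈ 6.7 → 7

expected recaptures ≈ 7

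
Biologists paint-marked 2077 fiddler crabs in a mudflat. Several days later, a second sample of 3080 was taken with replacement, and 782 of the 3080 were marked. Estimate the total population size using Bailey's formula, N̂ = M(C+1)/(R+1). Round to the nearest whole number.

N̂ = 2077·(3080+1)/(782+1) = 2077·3081/783 = 6399237/783 ≈ 8172.7 → 8173

N ≈ 8173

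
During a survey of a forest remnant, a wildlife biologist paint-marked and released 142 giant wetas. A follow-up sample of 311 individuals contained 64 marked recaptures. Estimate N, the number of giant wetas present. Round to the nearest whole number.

Lincoln-Petersen assumes M/N = R/C, so N = M·C / R.
N = (142 × 311) / 64 = 44162 / 64 ≈ 690.0 → 690

N ≈ 690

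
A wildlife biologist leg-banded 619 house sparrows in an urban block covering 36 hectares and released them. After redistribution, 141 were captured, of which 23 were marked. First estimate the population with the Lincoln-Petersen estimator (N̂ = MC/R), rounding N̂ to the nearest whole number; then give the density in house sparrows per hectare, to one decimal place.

density ≈ 105.4 house sparrows per hectare

N̂ = 619·141/23 = 87279/23 ≈ 3794.7 → 3795
Density = N̂ / area = 3795 / 36 ≈ 105.42 → 105.4 per hectare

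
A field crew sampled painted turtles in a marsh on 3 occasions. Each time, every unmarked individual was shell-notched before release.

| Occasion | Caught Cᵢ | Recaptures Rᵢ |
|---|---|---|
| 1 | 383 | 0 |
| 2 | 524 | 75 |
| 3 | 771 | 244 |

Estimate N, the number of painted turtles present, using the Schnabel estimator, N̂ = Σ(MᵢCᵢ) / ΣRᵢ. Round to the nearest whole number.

N ≈ 2640

Marked at large before each occasion: Mᵢ = Σⱼ<ᵢ (Cⱼ − Rⱼ) → M1=0, M2=383, M3=832
Σ MᵢCᵢ = 0·383 + 383·524 + 832·771 = 0 + 200692 + 641472 = 842164
Σ Rᵢ = 0 + 75 + 244 = 319
N̂ = 842164 / 319 ≈ 2640.0 → 2640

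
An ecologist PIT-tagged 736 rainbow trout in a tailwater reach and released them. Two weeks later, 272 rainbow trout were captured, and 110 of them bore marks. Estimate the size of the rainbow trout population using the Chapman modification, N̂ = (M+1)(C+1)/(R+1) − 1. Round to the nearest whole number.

N ≈ 1812

N̂ = (736+1)(272+1)/(110+1) − 1 = 737·273/111 − 1
= 201201/111 − 1 ≈ 1812.6 − 1 ≈ 1811.6 → 1812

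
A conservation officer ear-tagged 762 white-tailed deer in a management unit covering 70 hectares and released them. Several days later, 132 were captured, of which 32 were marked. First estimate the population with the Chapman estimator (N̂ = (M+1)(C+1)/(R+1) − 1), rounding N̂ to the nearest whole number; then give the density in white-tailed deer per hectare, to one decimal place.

N̂ = 763·133/33 − 1 = 101479/33 − 1 ≈ 3074.1 → 3074
Density = N̂ / area = 3074 / 70 ≈ 43.91 → 43.9 per hectare

density ≈ 43.9 white-tailed deer per hectare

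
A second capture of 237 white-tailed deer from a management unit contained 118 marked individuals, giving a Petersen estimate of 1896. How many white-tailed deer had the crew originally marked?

M = 944

From N = M·C/R: M = N·R / C = 1896·118 / 237 = 223728 / 237 = 944.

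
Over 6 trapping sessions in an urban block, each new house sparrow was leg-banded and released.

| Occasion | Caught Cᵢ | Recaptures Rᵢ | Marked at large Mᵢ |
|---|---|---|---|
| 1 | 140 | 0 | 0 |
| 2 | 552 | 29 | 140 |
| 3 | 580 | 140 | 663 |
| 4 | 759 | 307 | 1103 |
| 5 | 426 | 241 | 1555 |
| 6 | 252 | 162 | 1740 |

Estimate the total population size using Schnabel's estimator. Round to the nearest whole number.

N ≈ 2730

Σ MᵢCᵢ = 0·140 + 140·552 + 663·580 + 1103·759 + 1555·426 + 1740·252 = 0 + 77280 + 384540 + 837177 + 662430 + 438480 = 2399907
Σ Rᵢ = 0 + 29 + 140 + 307 + 241 + 162 = 879
N̂ = 2399907 / 879 ≈ 2730.3 → 2730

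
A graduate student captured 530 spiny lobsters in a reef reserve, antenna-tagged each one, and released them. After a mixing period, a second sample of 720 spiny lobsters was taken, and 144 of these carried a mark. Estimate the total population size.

N = 2650

N = (530 × 720) / 144 = 381600 / 144 = 2650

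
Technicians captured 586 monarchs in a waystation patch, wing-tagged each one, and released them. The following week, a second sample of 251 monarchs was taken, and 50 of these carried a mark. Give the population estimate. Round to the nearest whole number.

N ≈ 2942

N = (586 × 251) / 50 = 147086 / 50 ≈ 2941.7 → 2942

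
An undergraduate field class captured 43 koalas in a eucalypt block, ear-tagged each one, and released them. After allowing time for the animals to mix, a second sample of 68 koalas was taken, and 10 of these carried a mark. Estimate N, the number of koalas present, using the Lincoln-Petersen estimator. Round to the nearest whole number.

N ≈ 292

N = (43 × 68) / 10 = 2924 / 10 ≈ 292.4 → 292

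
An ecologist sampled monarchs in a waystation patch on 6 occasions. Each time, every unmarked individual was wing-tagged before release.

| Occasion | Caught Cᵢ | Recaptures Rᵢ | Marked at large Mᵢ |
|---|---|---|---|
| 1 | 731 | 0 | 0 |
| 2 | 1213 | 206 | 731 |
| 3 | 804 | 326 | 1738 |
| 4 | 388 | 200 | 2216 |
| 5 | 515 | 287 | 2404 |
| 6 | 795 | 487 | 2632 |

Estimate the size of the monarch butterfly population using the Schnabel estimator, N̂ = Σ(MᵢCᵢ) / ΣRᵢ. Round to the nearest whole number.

Σ MᵢCᵢ = 0·731 + 731·1213 + 1738·804 + 2216·388 + 2404·515 + 2632·795 = 0 + 886703 + 1397352 + 859808 + 1238060 + 2092440 = 6474363
Σ Rᵢ = 0 + 206 + 326 + 200 + 287 + 487 = 1506
N̂ = 6474363 / 1506 ≈ 4299.0 → 4299

N ≈ 4299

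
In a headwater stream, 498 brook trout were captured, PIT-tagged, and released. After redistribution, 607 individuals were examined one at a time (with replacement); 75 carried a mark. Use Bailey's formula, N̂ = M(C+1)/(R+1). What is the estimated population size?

N = 3984

N̂ = 498·(607+1)/(75+1) = 498·608/76 = 302784/76 = 3984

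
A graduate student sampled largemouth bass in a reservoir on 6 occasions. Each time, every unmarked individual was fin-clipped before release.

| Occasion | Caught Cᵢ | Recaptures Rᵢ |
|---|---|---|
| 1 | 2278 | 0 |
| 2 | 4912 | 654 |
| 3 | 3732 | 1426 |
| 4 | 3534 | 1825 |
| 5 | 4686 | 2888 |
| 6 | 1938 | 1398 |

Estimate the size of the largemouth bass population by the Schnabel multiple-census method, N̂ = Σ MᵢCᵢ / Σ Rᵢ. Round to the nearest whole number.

N ≈ 17,117

Marked at large before each occasion: Mᵢ = Σⱼ<ᵢ (Cⱼ − Rⱼ) → M1=0, M2=2278, M3=6536, M4=8842, M5=10551, M6=12349
Σ MᵢCᵢ = 0·2278 + 2278·4912 + 6536·3732 + 8842·3534 + 10551·4686 + 12349·1938 = 0 + 11189536 + 24392352 + 31247628 + 49441986 + 23932362 = 140203864
Σ Rᵢ = 0 + 654 + 1426 + 1825 + 2888 + 1398 = 8191
N̂ = 140203864 / 8191 ≈ 17116.8 → 17117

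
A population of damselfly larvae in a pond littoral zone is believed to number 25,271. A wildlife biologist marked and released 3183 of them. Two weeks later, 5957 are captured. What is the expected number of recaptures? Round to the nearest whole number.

expected recaptures ≈ 750

The marked fraction of the population is 3183/25271, so in a sample of 5957 expect C·(M/N) marked.
E[R] = 3183 × 5957 / 25271 = 18961131 / 25271 ≈ 750.3 → 750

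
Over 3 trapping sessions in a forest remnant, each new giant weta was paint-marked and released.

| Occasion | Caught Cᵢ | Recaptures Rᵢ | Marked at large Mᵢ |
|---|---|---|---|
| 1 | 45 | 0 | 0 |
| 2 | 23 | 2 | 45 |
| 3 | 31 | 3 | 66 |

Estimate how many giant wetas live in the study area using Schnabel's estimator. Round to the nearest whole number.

N ≈ 616

Σ MᵢCᵢ = 0·45 + 45·23 + 66·31 = 0 + 1035 + 2046 = 3081
Σ Rᵢ = 0 + 2 + 3 = 5
N̂ = 3081 / 5 ≈ 616.2 → 616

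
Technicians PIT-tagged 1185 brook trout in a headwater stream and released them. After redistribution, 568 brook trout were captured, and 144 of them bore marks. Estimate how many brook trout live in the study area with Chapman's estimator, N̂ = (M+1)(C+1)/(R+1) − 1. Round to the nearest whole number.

N ≈ 4653

N̂ = (1185+1)(568+1)/(144+1) − 1 = 1186·569/145 − 1
= 674834/145 − 1 ≈ 4654.0 − 1 ≈ 4653.0 → 4653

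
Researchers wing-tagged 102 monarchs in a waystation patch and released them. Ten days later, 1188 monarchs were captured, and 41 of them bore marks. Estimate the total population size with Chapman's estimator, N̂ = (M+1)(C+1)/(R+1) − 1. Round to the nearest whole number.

N̂ = (102+1)(1188+1)/(41+1) − 1 = 103·1189/42 − 1
= 122467/42 − 1 ≈ 2915.9 − 1 ≈ 2914.9 → 2915

N ≈ 2915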